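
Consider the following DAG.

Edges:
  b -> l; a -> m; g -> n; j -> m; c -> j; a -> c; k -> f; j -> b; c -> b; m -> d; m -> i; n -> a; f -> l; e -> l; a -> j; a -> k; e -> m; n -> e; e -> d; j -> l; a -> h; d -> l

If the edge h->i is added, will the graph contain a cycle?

No

Adding h→i creates a cycle iff i can already reach h.
Explore from i: no path reaches h. The graph stays acyclic.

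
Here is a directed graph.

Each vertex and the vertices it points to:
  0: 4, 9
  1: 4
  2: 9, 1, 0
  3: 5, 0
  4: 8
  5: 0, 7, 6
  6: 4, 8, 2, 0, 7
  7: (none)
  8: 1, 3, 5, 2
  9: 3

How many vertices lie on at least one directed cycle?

9

A vertex is on a directed cycle iff it belongs to a strongly connected component of size ≥ 2 (or has a self-loop).
The vertices on cycles are {0, 1, 2, 3, 4, 5, 6, 8, 9} — 9 in total.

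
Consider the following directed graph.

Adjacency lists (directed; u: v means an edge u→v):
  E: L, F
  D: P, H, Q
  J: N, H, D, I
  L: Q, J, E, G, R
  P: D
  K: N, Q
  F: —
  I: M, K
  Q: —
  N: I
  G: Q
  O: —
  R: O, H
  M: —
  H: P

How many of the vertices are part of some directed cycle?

A vertex is on a directed cycle iff it belongs to a strongly connected component of size ≥ 2 (or has a self-loop).
The vertices on cycles are {D, E, H, I, K, L, N, P} — 8 in total.

8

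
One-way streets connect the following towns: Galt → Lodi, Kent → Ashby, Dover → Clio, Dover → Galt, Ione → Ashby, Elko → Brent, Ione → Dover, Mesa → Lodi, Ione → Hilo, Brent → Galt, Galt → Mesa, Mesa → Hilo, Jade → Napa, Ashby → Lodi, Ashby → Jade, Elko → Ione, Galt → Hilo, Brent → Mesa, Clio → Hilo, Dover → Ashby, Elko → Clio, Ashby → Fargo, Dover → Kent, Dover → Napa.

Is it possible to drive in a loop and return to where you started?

No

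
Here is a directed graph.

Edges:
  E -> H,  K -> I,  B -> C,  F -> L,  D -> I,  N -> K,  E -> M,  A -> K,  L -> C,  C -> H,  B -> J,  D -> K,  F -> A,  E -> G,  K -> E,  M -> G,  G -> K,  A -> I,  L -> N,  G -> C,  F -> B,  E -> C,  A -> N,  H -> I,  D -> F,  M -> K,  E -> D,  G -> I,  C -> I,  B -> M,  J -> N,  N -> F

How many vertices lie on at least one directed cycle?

11

A vertex is on a directed cycle iff it belongs to a strongly connected component of size ≥ 2 (or has a self-loop).
The vertices on cycles are {A, B, D, E, F, G, J, K, L, M, N} — 11 in total.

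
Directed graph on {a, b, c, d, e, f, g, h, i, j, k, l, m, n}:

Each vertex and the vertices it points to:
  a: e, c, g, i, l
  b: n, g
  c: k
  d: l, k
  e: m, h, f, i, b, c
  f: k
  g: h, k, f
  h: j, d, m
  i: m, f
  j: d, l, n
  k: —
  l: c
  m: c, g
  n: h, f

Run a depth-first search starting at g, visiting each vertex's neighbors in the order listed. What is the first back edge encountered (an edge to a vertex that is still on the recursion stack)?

n→h

DFS from g (visiting each vertex's neighbors in the order listed); mark gray on enter, black on exit:
g gray
  h gray
    j gray
      d gray
        l gray
          c gray
            k gray
            k black
          c black
        l black
        d→k: k black — skip
      d black
      j→l: l black — skip
      n gray
        n→h: h is gray → back edge
First back edge: n → h.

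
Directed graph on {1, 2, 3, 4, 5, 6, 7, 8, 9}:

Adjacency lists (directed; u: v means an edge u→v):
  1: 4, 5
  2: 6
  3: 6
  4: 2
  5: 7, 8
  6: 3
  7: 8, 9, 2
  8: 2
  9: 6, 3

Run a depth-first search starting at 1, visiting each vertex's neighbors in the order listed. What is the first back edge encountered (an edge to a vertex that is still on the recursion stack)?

DFS from 1 (visiting each vertex's neighbors in the order listed); mark gray on enter, black on exit:
1 gray
  4 gray
    2 gray
      6 gray
        3 gray
          3→6: 6 is gray → back edge
First back edge: 3 → 6.

3→6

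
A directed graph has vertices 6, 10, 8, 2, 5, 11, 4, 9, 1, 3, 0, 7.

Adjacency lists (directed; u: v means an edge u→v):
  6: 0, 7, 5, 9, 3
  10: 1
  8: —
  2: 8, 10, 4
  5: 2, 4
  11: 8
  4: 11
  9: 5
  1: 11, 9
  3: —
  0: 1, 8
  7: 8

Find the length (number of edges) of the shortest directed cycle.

5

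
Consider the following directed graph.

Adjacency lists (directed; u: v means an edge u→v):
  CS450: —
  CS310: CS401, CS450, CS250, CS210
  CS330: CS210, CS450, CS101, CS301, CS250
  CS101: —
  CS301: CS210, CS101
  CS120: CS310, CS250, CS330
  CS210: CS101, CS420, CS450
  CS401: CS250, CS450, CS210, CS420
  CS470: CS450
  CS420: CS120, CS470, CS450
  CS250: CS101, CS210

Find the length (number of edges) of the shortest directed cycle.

4

For each vertex v, BFS finds the shortest path from v back to v.
The shortest such closed walk is CS310 → CS210 → CS420 → CS120 → CS310, length 4.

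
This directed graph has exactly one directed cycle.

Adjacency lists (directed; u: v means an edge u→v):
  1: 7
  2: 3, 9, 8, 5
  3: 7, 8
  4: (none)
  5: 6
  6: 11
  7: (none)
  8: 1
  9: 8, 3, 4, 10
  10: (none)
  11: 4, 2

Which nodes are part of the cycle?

DFS with gray/black marking from 11:
11 gray
  4 gray
  4 black
  2 gray
    3 gray
      7 gray
      7 black
      8 gray
        1 gray
          1→7: 7 black — skip
        1 black
      8 black
    3 black
    9 gray
      9→8: 8 black — skip
      9→3: 3 black — skip
      9→4: 4 black — skip
      10 gray
      10 black
    9 black
    2→8: 8 black — skip
    5 gray
      6 gray
        6→11: 11 is gray → back edge
Back edge closes the cycle 11 → 2 → 5 → 6 → 11; its vertices are {2, 5, 6, 11}.

2, 5, 6, 11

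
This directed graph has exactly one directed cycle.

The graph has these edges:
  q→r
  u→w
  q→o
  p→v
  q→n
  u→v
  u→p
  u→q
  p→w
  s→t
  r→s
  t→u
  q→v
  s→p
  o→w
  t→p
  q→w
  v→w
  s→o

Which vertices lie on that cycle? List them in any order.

q, r, s, t, u

DFS with gray/black marking from q:
q gray
  n gray
  n black
  r gray
    s gray
      p gray
        w gray
        w black
        v gray
          v→w: w black — skip
        v black
      p black
      o gray
        o→w: w black — skip
      o black
      t gray
        t→p: p black — skip
        u gray
          u→w: w black — skip
          u→p: p black — skip
          u→v: v black — skip
          u→q: q is gray → back edge
Back edge closes the cycle q → r → s → t → u → q; its vertices are {q, r, s, t, u}.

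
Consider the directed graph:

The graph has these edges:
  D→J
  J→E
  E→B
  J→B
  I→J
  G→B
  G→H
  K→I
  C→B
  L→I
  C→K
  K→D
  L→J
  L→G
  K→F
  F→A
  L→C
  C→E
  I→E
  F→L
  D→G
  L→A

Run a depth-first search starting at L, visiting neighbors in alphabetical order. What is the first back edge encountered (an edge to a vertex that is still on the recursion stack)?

F→L

DFS from L (visiting neighbors in alphabetical order); mark gray on enter, black on exit:
L gray
  A gray
  A black
  C gray
    B gray
    B black
    E gray
      E→B: B black — skip
    E black
    K gray
      D gray
        G gray
          G→B: B black — skip
          H gray
          H black
        G black
        J gray
          J→B: B black — skip
          J→E: E black — skip
        J black
      D black
      F gray
        F→A: A black — skip
        F→L: L is gray → back edge
First back edge: F → L.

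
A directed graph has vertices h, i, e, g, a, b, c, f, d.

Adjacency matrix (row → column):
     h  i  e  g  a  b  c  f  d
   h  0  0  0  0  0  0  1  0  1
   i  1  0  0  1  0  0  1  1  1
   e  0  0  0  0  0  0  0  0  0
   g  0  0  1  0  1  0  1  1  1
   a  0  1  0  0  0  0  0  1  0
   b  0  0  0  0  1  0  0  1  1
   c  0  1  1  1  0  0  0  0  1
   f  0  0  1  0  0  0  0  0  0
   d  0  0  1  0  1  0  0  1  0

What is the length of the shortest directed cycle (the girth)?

2

For each vertex v, BFS finds the shortest path from v back to v.
The shortest such closed walk is i → c → i, length 2.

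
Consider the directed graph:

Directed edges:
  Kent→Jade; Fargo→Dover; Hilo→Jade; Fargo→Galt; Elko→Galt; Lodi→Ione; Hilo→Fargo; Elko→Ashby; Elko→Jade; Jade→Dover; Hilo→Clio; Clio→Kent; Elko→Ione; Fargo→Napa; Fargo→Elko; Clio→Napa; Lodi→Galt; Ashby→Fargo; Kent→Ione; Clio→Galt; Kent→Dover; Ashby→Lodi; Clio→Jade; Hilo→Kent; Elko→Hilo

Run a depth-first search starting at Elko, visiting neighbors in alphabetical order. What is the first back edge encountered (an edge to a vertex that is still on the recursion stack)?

Fargo->Elko

DFS from Elko (visiting neighbors in alphabetical order); mark gray on enter, black on exit:
Elko gray
  Ashby gray
    Fargo gray
      Dover gray
      Dover black
      Fargo→Elko: Elko is gray → back edge
First back edge: Fargo → Elko.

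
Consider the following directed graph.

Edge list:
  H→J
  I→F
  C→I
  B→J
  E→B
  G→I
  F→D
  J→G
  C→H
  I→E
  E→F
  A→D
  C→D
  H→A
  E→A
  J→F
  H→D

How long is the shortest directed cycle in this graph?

For each vertex v, BFS finds the shortest path from v back to v.
The shortest such closed walk is I → E → B → J → G → I, length 5.

5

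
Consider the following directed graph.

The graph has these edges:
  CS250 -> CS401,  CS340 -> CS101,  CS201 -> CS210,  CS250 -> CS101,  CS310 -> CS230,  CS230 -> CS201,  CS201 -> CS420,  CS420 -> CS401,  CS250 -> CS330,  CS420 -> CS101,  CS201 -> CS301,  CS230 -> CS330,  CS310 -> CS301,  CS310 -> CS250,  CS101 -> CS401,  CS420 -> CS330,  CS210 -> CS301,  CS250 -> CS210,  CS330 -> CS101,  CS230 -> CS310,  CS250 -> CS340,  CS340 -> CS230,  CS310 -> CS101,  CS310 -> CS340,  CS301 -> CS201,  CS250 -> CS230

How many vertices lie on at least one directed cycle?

A vertex is on a directed cycle iff it belongs to a strongly connected component of size ≥ 2 (or has a self-loop).
The vertices on cycles are {CS201, CS210, CS230, CS250, CS301, CS310, CS340} — 7 in total.

7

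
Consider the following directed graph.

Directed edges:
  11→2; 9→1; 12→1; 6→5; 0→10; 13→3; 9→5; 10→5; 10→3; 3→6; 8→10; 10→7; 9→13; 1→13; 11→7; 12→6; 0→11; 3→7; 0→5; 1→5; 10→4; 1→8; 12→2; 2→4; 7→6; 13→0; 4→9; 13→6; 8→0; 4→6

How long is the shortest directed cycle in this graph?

For each vertex v, BFS finds the shortest path from v back to v.
The shortest such closed walk is 4 → 9 → 13 → 0 → 10 → 4, length 5.

5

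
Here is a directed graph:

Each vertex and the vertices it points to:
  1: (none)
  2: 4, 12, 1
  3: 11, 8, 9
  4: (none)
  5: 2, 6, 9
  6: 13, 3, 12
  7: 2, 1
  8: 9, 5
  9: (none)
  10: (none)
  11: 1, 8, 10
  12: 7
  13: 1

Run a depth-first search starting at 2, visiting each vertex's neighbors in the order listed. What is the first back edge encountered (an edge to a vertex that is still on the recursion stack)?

DFS from 2 (visiting each vertex's neighbors in the order listed); mark gray on enter, black on exit:
2 gray
  4 gray
  4 black
  12 gray
    7 gray
      7→2: 2 is gray → back edge
First back edge: 7 → 2.

7->2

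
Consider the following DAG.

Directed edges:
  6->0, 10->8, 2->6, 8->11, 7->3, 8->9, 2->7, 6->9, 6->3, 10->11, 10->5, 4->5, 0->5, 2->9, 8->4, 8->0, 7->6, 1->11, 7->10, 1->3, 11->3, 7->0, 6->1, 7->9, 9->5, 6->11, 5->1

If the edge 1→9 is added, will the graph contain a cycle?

Adding 1→9 creates a cycle iff 9 can already reach 1.
Path from 9: 9 → 5 → 1.
So 9 → … → 1 → 9 is a cycle.

Yes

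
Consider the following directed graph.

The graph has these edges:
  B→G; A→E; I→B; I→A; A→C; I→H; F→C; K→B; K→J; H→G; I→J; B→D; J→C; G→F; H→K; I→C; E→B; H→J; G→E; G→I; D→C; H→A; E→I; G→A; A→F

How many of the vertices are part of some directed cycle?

7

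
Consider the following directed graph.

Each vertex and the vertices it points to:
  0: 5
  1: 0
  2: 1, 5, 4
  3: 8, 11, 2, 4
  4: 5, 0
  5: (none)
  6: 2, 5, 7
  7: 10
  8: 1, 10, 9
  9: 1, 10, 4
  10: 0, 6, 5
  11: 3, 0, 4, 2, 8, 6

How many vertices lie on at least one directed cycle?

5

A vertex is on a directed cycle iff it belongs to a strongly connected component of size ≥ 2 (or has a self-loop).
The vertices on cycles are {3, 6, 7, 10, 11} — 5 in total.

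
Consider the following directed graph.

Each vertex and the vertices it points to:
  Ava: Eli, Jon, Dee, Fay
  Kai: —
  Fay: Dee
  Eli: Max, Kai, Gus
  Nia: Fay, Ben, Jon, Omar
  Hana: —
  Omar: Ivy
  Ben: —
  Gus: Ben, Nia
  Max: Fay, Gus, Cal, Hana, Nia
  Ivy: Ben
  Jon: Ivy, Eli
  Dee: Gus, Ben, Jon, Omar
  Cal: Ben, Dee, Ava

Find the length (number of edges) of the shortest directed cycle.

For each vertex v, BFS finds the shortest path from v back to v.
The shortest such closed walk is Max → Cal → Ava → Eli → Max, length 4.

4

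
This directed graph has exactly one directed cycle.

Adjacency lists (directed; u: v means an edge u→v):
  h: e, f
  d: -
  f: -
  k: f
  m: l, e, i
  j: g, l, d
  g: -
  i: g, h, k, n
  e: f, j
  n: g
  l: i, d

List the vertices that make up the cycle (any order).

e, h, i, j, l

DFS with gray/black marking from i:
i gray
  g gray
  g black
  h gray
    e gray
      f gray
      f black
      j gray
        j→g: g black — skip
        l gray
          l→i: i is gray → back edge
Back edge closes the cycle i → h → e → j → l → i; its vertices are {e, h, i, j, l}.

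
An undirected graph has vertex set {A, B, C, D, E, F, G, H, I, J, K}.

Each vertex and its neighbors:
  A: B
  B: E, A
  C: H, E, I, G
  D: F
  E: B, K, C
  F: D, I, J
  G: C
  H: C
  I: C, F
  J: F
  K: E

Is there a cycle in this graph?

DFS, tracking each vertex's parent; an edge to a visited non-parent vertex closes a cycle.
Start from J:
visit J (parent –)
  visit F (parent J)
    visit D (parent F)
      D–F: parent, skip
    visit I (parent F)
      visit C (parent I)
        visit H (parent C)
          H–C: parent, skip
        visit E (parent C)
          visit B (parent E)
            B–E: parent, skip
            visit A (parent B)
              A–B: parent, skip
          visit K (parent E)
            K–E: parent, skip
          E–C: parent, skip
        C–I: parent, skip
        visit G (parent C)
          G–C: parent, skip
      I–F: parent, skip
    F–J: parent, skip
No non-parent visited neighbor found — the graph is a forest.

No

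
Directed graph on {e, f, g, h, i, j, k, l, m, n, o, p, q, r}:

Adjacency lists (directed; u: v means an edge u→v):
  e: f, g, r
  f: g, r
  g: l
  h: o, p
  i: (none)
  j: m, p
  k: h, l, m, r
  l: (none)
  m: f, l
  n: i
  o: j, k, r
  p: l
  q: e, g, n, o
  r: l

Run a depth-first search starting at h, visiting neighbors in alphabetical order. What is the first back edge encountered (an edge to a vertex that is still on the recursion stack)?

k→h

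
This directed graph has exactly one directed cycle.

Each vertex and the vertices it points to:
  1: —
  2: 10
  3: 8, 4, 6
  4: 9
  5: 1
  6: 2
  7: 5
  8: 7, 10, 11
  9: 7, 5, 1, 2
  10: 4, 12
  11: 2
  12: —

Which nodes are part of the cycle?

DFS with gray/black marking from 4:
4 gray
  9 gray
    7 gray
      5 gray
        1 gray
        1 black
      5 black
    7 black
    9→5: 5 black — skip
    9→1: 1 black — skip
    2 gray
      10 gray
        10→4: 4 is gray → back edge
Back edge closes the cycle 4 → 9 → 2 → 10 → 4; its vertices are {2, 4, 9, 10}.

2, 4, 9, 10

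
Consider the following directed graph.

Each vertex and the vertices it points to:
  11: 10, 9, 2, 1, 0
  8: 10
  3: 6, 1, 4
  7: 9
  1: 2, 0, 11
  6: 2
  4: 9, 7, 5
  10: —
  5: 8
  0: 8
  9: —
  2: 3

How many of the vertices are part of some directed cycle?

5

A vertex is on a directed cycle iff it belongs to a strongly connected component of size ≥ 2 (or has a self-loop).
The vertices on cycles are {1, 2, 3, 6, 11} — 5 in total.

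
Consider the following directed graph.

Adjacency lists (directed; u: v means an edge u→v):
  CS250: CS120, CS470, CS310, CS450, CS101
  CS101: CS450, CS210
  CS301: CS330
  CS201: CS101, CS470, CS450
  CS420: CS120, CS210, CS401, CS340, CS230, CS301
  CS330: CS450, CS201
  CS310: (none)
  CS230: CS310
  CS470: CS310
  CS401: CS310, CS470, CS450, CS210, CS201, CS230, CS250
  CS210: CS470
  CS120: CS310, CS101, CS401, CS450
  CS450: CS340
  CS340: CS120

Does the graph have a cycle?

Yes

DFS with white/gray/black marking, starting from CS210:
CS210 gray
  CS470 gray
    CS310 gray
    CS310 black
  CS470 black
CS210 black
CS250 gray
  CS120 gray
    CS120→CS310: CS310 black — skip
    CS101 gray
      CS450 gray
        CS340 gray
          CS340→CS120: CS120 is gray → back edge
Back edge found, so a cycle exists: CS120 → CS101 → CS450 → CS340 → CS120.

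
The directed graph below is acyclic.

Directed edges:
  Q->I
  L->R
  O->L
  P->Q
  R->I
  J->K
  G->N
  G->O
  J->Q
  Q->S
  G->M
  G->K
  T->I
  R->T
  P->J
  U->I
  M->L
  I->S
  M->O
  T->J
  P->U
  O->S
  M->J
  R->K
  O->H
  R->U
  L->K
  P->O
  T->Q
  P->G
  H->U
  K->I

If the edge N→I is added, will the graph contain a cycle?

Adding N→I creates a cycle iff I can already reach N.
Explore from I: no path reaches N. The graph stays acyclic.

No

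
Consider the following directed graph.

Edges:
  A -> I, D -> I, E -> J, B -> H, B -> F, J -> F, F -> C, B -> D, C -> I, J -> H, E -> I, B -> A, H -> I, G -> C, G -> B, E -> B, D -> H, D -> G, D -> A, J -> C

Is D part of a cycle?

D is on a cycle iff D can reach itself via ≥1 edge.
D → G → B → D — yes.

Yes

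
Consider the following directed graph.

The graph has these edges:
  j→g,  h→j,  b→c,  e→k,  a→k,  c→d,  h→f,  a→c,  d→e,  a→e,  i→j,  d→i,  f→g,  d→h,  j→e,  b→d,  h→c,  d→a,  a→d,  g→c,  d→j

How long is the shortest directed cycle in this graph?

For each vertex v, BFS finds the shortest path from v back to v.
The shortest such closed walk is d → a → d, length 2.

2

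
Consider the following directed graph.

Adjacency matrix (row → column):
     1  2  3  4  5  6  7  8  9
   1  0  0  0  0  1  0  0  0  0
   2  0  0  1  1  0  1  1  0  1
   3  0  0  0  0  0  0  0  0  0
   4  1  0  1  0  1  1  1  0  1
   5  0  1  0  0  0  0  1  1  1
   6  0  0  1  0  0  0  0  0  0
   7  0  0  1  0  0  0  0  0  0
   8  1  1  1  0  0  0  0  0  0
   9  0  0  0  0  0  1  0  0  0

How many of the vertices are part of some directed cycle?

5

A vertex is on a directed cycle iff it belongs to a strongly connected component of size ≥ 2 (or has a self-loop).
The vertices on cycles are {1, 2, 4, 5, 8} — 5 in total.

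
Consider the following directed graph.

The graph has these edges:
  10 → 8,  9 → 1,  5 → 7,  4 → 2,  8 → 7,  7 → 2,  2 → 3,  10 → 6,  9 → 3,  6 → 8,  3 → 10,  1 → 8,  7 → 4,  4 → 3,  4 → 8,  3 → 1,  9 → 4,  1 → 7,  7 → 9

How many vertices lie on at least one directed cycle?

9

A vertex is on a directed cycle iff it belongs to a strongly connected component of size ≥ 2 (or has a self-loop).
The vertices on cycles are {1, 2, 3, 4, 6, 7, 8, 9, 10} — 9 in total.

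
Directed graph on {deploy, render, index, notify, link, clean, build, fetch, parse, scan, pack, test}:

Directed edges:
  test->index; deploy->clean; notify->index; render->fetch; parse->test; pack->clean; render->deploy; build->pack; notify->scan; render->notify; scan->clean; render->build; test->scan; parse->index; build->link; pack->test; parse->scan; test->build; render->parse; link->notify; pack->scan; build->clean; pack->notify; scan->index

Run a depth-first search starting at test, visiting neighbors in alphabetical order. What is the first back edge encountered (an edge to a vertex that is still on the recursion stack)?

DFS from test (visiting neighbors in alphabetical order); mark gray on enter, black on exit:
test gray
  build gray
    clean gray
    clean black
    link gray
      notify gray
        index gray
        index black
        scan gray
          scan→clean: clean black — skip
          scan→index: index black — skip
        scan black
      notify black
    link black
    pack gray
      pack→clean: clean black — skip
      pack→notify: notify black — skip
      pack→scan: scan black — skip
      pack→test: test is gray → back edge
First back edge: pack → test.

pack->test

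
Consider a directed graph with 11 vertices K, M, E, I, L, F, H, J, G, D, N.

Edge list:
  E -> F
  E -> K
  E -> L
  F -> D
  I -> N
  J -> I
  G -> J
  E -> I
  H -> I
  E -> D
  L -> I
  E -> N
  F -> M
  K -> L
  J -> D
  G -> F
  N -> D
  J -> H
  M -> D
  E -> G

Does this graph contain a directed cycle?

DFS with white/gray/black marking, starting from E:
E gray
  F gray
    D gray
    D black
    M gray
      M→D: D black — skip
    M black
  F black
  G gray
    J gray
      I gray
        N gray
          N→D: D black — skip
        N black
      I black
      J→D: D black — skip
      H gray
        H→I: I black — skip
      H black
    J black
    G→F: F black — skip
  G black
  E→D: D black — skip
  E→N: N black — skip
  K gray
    L gray
      L→I: I black — skip
    L black
  K black
  E→I: I black — skip
  E→L: L black — skip
E black
Every edge goes to a white or black vertex — no back edge, so the graph is acyclic.

No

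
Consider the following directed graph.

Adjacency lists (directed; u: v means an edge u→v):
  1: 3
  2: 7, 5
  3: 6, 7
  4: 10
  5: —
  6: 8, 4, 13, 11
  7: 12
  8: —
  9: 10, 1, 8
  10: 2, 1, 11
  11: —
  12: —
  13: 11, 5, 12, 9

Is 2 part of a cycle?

2 lies on a cycle iff there is a path from 2 back to itself.
Exploring from 2, it never reaches itself; equivalently, its strongly connected component is a singleton.

No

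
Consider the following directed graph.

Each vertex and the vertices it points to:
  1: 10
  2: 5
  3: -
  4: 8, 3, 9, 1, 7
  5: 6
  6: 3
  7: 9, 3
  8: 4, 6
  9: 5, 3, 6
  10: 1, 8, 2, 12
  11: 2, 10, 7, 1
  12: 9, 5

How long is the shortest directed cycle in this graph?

For each vertex v, BFS finds the shortest path from v back to v.
The shortest such closed walk is 10 → 1 → 10, length 2.

2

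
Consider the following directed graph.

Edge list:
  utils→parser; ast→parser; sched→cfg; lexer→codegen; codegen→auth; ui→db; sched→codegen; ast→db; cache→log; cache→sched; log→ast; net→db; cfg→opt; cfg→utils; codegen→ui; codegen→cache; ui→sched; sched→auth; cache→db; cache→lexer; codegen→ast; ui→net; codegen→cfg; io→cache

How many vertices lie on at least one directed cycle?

A vertex is on a directed cycle iff it belongs to a strongly connected component of size ≥ 2 (or has a self-loop).
The vertices on cycles are {ui, cache, lexer, sched, codegen} — 5 in total.

5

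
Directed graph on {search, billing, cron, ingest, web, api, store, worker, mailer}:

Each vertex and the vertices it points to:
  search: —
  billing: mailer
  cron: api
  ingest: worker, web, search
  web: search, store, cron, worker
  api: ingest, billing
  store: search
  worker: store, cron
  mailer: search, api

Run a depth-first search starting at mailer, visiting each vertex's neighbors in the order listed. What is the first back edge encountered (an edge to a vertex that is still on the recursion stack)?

cron->api

DFS from mailer (visiting each vertex's neighbors in the order listed); mark gray on enter, black on exit:
mailer gray
  search gray
  search black
  api gray
    ingest gray
      worker gray
        store gray
          store→search: search black — skip
        store black
        cron gray
          cron→api: api is gray → back edge
First back edge: cron → api.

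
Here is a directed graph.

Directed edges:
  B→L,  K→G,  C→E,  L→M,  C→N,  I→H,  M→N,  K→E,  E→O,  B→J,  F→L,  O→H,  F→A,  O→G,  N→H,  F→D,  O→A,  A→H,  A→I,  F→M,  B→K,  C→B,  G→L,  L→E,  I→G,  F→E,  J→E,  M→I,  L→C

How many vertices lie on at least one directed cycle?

11

A vertex is on a directed cycle iff it belongs to a strongly connected component of size ≥ 2 (or has a self-loop).
The vertices on cycles are {A, B, C, E, G, I, J, K, L, M, O} — 11 in total.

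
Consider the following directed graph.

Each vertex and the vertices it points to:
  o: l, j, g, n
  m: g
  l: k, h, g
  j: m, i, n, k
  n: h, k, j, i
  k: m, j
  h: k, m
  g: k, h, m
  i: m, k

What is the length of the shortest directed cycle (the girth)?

For each vertex v, BFS finds the shortest path from v back to v.
The shortest such closed walk is j → k → j, length 2.

2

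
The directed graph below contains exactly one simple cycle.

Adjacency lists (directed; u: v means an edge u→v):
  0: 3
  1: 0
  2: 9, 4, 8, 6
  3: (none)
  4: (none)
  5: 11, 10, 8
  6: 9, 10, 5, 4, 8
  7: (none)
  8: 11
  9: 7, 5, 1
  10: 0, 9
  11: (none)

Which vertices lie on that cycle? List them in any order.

DFS with gray/black marking from 5:
5 gray
  11 gray
  11 black
  10 gray
    0 gray
      3 gray
      3 black
    0 black
    9 gray
      7 gray
      7 black
      9→5: 5 is gray → back edge
Back edge closes the cycle 5 → 10 → 9 → 5; its vertices are {5, 9, 10}.

5, 9, 10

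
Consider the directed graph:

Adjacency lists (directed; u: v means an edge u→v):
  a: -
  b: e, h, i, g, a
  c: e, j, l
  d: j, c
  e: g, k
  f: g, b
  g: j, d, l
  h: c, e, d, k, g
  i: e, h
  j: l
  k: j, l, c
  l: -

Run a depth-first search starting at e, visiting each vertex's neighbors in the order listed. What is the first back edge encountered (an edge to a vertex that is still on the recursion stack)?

DFS from e (visiting each vertex's neighbors in the order listed); mark gray on enter, black on exit:
e gray
  g gray
    j gray
      l gray
      l black
    j black
    d gray
      d→j: j black — skip
      c gray
        c→e: e is gray → back edge
First back edge: c → e.

c->e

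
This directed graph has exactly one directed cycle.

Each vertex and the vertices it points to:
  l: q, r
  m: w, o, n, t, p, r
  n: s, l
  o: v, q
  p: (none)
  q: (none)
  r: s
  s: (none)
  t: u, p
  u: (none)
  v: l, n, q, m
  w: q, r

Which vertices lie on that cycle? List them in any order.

m, o, v

DFS with gray/black marking from m:
m gray
  w gray
    q gray
    q black
    r gray
      s gray
      s black
    r black
  w black
  o gray
    v gray
      l gray
        l→q: q black — skip
        l→r: r black — skip
      l black
      n gray
        n→s: s black — skip
        n→l: l black — skip
      n black
      v→q: q black — skip
      v→m: m is gray → back edge
Back edge closes the cycle m → o → v → m; its vertices are {m, o, v}.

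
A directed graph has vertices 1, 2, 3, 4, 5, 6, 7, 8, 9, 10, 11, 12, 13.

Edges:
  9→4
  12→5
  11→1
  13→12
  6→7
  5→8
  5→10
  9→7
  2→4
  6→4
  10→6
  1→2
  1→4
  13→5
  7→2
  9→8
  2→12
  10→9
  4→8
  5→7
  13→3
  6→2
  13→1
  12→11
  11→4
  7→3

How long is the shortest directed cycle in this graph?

4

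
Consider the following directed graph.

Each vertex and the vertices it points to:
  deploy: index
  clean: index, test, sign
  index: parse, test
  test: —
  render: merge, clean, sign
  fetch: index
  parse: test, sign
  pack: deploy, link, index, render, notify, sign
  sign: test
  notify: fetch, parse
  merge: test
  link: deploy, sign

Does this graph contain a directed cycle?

No

DFS with white/gray/black marking, starting from test:
test gray
test black
deploy gray
  index gray
    parse gray
      parse→test: test black — skip
      sign gray
        sign→test: test black — skip
      sign black
    parse black
    index→test: test black — skip
  index black
deploy black
clean gray
  clean→index: index black — skip
  clean→test: test black — skip
  clean→sign: sign black — skip
clean black
render gray
  merge gray
    merge→test: test black — skip
  merge black
  render→clean: clean black — skip
  render→sign: sign black — skip
render black
fetch gray
  fetch→index: index black — skip
fetch black
pack gray
  pack→deploy: deploy black — skip
  link gray
    link→deploy: deploy black — skip
    link→sign: sign black — skip
  link black
  pack→index: index black — skip
  pack→render: render black — skip
  notify gray
    notify→fetch: fetch black — skip
    notify→parse: parse black — skip
  notify black
  pack→sign: sign black — skip
pack black
Every edge goes to a white or black vertex — no back edge, so the graph is acyclic.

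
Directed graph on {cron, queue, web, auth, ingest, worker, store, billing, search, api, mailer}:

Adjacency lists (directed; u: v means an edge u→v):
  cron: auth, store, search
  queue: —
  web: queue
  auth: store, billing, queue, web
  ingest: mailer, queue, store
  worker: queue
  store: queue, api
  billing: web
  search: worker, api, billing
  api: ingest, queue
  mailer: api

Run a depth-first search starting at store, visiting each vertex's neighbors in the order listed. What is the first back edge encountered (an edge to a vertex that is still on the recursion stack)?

mailer->api

DFS from store (visiting each vertex's neighbors in the order listed); mark gray on enter, black on exit:
store gray
  queue gray
  queue black
  api gray
    ingest gray
      mailer gray
        mailer→api: api is gray → back edge
First back edge: mailer → api.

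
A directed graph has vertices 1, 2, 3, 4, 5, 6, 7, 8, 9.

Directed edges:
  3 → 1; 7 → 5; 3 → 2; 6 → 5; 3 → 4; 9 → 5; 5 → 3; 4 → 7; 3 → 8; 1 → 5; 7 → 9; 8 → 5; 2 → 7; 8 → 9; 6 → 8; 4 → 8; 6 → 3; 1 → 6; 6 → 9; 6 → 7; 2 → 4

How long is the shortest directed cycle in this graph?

For each vertex v, BFS finds the shortest path from v back to v.
The shortest such closed walk is 3 → 8 → 5 → 3, length 3.

3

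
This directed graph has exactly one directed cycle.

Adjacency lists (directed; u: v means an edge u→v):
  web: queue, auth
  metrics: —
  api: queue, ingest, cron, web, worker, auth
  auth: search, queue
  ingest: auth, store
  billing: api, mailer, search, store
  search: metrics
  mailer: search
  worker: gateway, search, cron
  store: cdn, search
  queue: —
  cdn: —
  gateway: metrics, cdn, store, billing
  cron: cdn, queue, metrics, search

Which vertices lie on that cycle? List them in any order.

api, worker, billing, gateway

DFS with gray/black marking from billing:
billing gray
  api gray
    queue gray
    queue black
    ingest gray
      auth gray
        search gray
          metrics gray
          metrics black
        search black
        auth→queue: queue black — skip
      auth black
      store gray
        cdn gray
        cdn black
        store→search: search black — skip
      store black
    ingest black
    cron gray
      cron→cdn: cdn black — skip
      cron→queue: queue black — skip
      cron→metrics: metrics black — skip
      cron→search: search black — skip
    cron black
    web gray
      web→queue: queue black — skip
      web→auth: auth black — skip
    web black
    worker gray
      gateway gray
        gateway→metrics: metrics black — skip
        gateway→cdn: cdn black — skip
        gateway→store: store black — skip
        gateway→billing: billing is gray → back edge
Back edge closes the cycle billing → api → worker → gateway → billing; its vertices are {api, worker, billing, gateway}.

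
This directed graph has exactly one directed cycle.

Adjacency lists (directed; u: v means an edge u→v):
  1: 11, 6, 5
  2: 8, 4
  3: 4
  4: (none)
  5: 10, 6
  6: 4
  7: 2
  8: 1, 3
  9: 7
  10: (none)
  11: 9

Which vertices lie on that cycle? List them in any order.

DFS with gray/black marking from 8:
8 gray
  1 gray
    11 gray
      9 gray
        7 gray
          2 gray
            2→8: 8 is gray → back edge
Back edge closes the cycle 8 → 1 → 11 → 9 → 7 → 2 → 8; its vertices are {1, 2, 7, 8, 9, 11}.

1, 2, 7, 8, 9, 11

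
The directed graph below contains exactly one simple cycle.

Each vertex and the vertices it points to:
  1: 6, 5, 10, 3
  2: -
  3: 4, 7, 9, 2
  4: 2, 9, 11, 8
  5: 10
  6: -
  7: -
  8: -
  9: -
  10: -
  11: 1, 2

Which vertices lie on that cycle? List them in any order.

DFS with gray/black marking from 1:
1 gray
  6 gray
  6 black
  5 gray
    10 gray
    10 black
  5 black
  1→10: 10 black — skip
  3 gray
    4 gray
      2 gray
      2 black
      9 gray
      9 black
      11 gray
        11→1: 1 is gray → back edge
Back edge closes the cycle 1 → 3 → 4 → 11 → 1; its vertices are {1, 3, 4, 11}.

1, 3, 4, 11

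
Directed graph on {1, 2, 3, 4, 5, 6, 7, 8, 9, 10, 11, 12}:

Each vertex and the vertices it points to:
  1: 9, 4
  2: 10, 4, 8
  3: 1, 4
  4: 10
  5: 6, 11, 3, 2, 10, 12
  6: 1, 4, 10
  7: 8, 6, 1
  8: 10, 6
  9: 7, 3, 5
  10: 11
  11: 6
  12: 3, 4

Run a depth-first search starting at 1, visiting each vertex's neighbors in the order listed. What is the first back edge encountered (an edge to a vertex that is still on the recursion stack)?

6->1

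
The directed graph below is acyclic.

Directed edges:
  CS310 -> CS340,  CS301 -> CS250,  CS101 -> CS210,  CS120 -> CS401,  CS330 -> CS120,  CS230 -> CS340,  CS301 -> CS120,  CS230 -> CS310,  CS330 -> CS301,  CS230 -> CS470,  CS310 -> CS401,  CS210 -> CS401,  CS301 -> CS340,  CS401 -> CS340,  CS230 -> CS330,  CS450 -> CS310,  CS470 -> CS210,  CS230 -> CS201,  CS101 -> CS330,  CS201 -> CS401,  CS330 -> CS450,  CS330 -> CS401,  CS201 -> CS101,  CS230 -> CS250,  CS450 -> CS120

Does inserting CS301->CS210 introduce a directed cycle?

No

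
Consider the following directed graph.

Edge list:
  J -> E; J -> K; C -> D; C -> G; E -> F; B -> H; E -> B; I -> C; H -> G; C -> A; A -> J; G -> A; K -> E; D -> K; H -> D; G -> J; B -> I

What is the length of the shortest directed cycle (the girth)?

5

For each vertex v, BFS finds the shortest path from v back to v.
The shortest such closed walk is E → B → H → D → K → E, length 5.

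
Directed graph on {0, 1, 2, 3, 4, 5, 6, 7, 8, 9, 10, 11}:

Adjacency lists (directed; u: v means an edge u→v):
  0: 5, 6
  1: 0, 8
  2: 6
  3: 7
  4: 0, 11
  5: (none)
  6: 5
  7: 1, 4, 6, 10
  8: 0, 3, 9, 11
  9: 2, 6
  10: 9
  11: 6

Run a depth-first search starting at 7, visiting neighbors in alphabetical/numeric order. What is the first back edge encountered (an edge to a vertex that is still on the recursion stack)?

DFS from 7 (visiting neighbors in alphabetical/numeric order); mark gray on enter, black on exit:
7 gray
  1 gray
    0 gray
      5 gray
      5 black
      6 gray
        6→5: 5 black — skip
      6 black
    0 black
    8 gray
      8→0: 0 black — skip
      3 gray
        3→7: 7 is gray → back edge
First back edge: 3 → 7.

3→7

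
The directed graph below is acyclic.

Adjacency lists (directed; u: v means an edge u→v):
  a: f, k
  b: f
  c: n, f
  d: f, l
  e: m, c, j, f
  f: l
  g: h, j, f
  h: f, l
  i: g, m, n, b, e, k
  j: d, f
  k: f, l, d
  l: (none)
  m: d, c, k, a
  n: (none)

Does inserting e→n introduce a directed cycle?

No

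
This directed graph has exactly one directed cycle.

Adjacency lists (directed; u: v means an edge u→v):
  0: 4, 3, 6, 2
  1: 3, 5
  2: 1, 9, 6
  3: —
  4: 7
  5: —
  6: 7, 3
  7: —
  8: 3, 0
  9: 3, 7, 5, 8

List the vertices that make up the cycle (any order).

DFS with gray/black marking from 0:
0 gray
  4 gray
    7 gray
    7 black
  4 black
  3 gray
  3 black
  6 gray
    6→7: 7 black — skip
    6→3: 3 black — skip
  6 black
  2 gray
    1 gray
      1→3: 3 black — skip
      5 gray
      5 black
    1 black
    9 gray
      9→3: 3 black — skip
      9→7: 7 black — skip
      9→5: 5 black — skip
      8 gray
        8→3: 3 black — skip
        8→0: 0 is gray → back edge
Back edge closes the cycle 0 → 2 → 9 → 8 → 0; its vertices are {0, 2, 8, 9}.

0, 2, 8, 9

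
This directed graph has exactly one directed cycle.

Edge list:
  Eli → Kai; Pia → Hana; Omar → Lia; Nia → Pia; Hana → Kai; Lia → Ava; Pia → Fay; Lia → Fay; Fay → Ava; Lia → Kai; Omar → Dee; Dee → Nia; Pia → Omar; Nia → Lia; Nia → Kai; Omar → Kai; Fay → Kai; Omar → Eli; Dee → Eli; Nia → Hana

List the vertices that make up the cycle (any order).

Dee, Nia, Pia, Omar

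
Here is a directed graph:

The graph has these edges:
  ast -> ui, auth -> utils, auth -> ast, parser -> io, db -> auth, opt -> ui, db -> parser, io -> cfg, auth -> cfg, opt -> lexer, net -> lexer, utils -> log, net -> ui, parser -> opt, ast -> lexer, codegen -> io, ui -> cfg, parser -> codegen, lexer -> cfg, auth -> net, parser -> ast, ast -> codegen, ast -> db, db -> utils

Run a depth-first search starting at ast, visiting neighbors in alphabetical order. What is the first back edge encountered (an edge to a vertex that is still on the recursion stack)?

auth→ast

DFS from ast (visiting neighbors in alphabetical order); mark gray on enter, black on exit:
ast gray
  codegen gray
    io gray
      cfg gray
      cfg black
    io black
  codegen black
  db gray
    auth gray
      auth→ast: ast is gray → back edge
First back edge: auth → ast.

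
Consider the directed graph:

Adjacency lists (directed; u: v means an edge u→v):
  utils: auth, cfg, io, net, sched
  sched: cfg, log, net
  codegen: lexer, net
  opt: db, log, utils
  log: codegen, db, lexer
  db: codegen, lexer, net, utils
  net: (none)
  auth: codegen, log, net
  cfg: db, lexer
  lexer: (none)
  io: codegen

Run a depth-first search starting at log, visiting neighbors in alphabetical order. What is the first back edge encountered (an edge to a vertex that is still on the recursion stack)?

auth→log

DFS from log (visiting neighbors in alphabetical order); mark gray on enter, black on exit:
log gray
  codegen gray
    lexer gray
    lexer black
    net gray
    net black
  codegen black
  db gray
    db→codegen: codegen black — skip
    db→lexer: lexer black — skip
    db→net: net black — skip
    utils gray
      auth gray
        auth→codegen: codegen black — skip
        auth→log: log is gray → back edge
First back edge: auth → log.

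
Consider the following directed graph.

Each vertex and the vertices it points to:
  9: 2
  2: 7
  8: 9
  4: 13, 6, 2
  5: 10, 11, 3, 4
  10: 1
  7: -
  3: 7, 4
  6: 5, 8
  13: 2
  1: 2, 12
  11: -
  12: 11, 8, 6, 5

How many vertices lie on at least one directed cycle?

A vertex is on a directed cycle iff it belongs to a strongly connected component of size ≥ 2 (or has a self-loop).
The vertices on cycles are {1, 3, 4, 5, 6, 10, 12} — 7 in total.

7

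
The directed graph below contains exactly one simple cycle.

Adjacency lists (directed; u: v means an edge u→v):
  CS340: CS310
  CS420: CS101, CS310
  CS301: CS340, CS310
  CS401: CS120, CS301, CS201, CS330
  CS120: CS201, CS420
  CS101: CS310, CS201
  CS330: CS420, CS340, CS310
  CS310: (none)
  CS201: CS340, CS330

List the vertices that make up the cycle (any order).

DFS with gray/black marking from CS330:
CS330 gray
  CS420 gray
    CS101 gray
      CS310 gray
      CS310 black
      CS201 gray
        CS340 gray
          CS340→CS310: CS310 black — skip
        CS340 black
        CS201→CS330: CS330 is gray → back edge
Back edge closes the cycle CS330 → CS420 → CS101 → CS201 → CS330; its vertices are {CS101, CS201, CS330, CS420}.

CS101, CS201, CS330, CS420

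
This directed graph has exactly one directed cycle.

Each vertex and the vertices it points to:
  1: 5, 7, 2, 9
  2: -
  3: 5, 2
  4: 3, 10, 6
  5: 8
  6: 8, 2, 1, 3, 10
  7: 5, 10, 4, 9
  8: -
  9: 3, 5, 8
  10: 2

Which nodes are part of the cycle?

1, 4, 6, 7

DFS with gray/black marking from 1:
1 gray
  5 gray
    8 gray
    8 black
  5 black
  7 gray
    7→5: 5 black — skip
    10 gray
      2 gray
      2 black
    10 black
    4 gray
      3 gray
        3→5: 5 black — skip
        3→2: 2 black — skip
      3 black
      4→10: 10 black — skip
      6 gray
        6→8: 8 black — skip
        6→2: 2 black — skip
        6→1: 1 is gray → back edge
Back edge closes the cycle 1 → 7 → 4 → 6 → 1; its vertices are {1, 4, 6, 7}.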